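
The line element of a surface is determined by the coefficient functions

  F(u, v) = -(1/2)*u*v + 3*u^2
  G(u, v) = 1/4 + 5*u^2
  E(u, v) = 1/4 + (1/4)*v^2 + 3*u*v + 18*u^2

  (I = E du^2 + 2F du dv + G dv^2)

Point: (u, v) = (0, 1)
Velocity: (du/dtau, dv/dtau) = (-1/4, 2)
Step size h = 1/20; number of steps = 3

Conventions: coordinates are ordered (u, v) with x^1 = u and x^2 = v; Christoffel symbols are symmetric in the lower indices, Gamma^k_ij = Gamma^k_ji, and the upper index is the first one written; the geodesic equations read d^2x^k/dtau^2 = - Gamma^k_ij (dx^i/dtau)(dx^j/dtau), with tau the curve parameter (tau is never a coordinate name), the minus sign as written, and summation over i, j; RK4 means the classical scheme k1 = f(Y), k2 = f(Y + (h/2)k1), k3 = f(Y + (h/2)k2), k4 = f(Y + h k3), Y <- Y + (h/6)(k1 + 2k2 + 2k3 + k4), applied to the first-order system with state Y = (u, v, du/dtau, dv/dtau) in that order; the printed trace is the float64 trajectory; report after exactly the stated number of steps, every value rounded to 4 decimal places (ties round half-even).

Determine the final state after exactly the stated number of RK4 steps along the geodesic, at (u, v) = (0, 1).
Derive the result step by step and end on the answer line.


f(Y) = (du/dtau, dv/dtau, -Gamma^u_ij Y'^i Y'^j, -Gamma^v_ij Y'^i Y'^j) with the Gammas evaluated at the stage position; h = 0.050000; intermediate values shown to 6 dp
step 0: u = 0.0000, v = 1.0000, du/dtau = -0.2500, dv/dtau = 2.0000
step 1:
  k1: at (u, v) = (0.000000, 1.000000), (du/dtau, dv/dtau) = (-0.250000, 2.000000); Gamma_uuu = 3.000000, Gamma_uuv = 0.500000, Gamma_uvv = 0.000000, Gamma_vuu = -3.000000, Gamma_vuv = 0.000000, Gamma_vvv = 0.000000; k1 = (-0.250000, 2.000000, 0.312500, 0.187500)
  k2: at (u, v) = (-0.006250, 1.050000), (du/dtau, dv/dtau) = (-0.242188, 2.004688); Gamma_uuu = 2.908794, Gamma_uuv = 0.500498, Gamma_uvv = 0.067855, Gamma_vuu = -3.299464, Gamma_vuv = -0.131701, Gamma_vvv = -0.000922; k2 = (-0.242188, 2.004688, 0.042685, 0.069349)
  k3: at (u, v) = (-0.006055, 1.050117), (du/dtau, dv/dtau) = (-0.248933, 2.001734); Gamma_uuu = 2.911711, Gamma_uuv = 0.500455, Gamma_uvv = 0.065652, Gamma_vuu = -3.295227, Gamma_vuv = -0.127584, Gamma_vvv = -0.000863; k3 = (-0.248933, 2.001734, 0.055254, 0.080506)
  k4: at (u, v) = (-0.012447, 1.100087), (du/dtau, dv/dtau) = (-0.247237, 2.004025); Gamma_uuu = 2.824216, Gamma_uuv = 0.502224, Gamma_uvv = 0.133172, Gamma_vuu = -3.595749, Gamma_vuv = -0.262806, Gamma_vvv = -0.003882; k4 = (-0.247237, 2.004025, -0.209795, -0.025037)
  Y <- Y + (h/6)(k1 + 2k2 + 2k3 + k4): u = -0.0123, v = 1.1001, du/dtau = -0.2475, dv/dtau = 2.0039
step 2:
  k1: at (u, v) = (-0.012329, 1.100141), (du/dtau, dv/dtau) = (-0.247512, 2.003851); Gamma_uuu = 2.825948, Gamma_uuv = 0.502166, Gamma_uvv = 0.131819, Gamma_vuu = -3.593234, Gamma_vuv = -0.260327, Gamma_vvv = -0.003805; k1 = (-0.247512, 2.003851, -0.204306, -0.022825)
  k2: at (u, v) = (-0.018517, 1.150237), (du/dtau, dv/dtau) = (-0.252619, 2.003281); Gamma_uuu = 2.748240, Gamma_uuv = 0.505420, Gamma_uvv = 0.194915, Gamma_vuu = -3.885742, Gamma_vuv = -0.391262, Gamma_vvv = -0.009043; k2 = (-0.252619, 2.003281, -0.446051, -0.111745)
  k3: at (u, v) = (-0.018644, 1.150223), (du/dtau, dv/dtau) = (-0.258663, 2.001058); Gamma_uuu = 2.746421, Gamma_uuv = 0.505523, Gamma_uvv = 0.196399, Gamma_vuu = -3.888486, Gamma_vuv = -0.393942, Gamma_vvv = -0.009179; k3 = (-0.258663, 2.001058, -0.446863, -0.110887)
  k4: at (u, v) = (-0.025262, 1.200193), (du/dtau, dv/dtau) = (-0.269855, 1.998307); Gamma_uuu = 2.670364, Gamma_uuv = 0.511192, Gamma_uvv = 0.262405, Gamma_vuu = -4.184271, Gamma_vuv = -0.533348, Gamma_vvv = -0.017696; k4 = (-0.269855, 1.998307, -0.690980, -0.199851)
  Y <- Y + (h/6)(k1 + 2k2 + 2k3 + k4): u = -0.0252, v = 1.2002, du/dtau = -0.2699, dv/dtau = 1.9983
step 3:
  k1: at (u, v) = (-0.025162, 1.200231), (du/dtau, dv/dtau) = (-0.269854, 1.998285); Gamma_uuu = 2.671761, Gamma_uuv = 0.511072, Gamma_uvv = 0.261214, Gamma_vuu = -4.182319, Gamma_vuv = -0.531260, Gamma_vvv = -0.017540; k1 = (-0.269854, 1.998285, -0.686440, -0.198358)
  k2: at (u, v) = (-0.031908, 1.250188), (du/dtau, dv/dtau) = (-0.287015, 1.993326); Gamma_uuu = 2.602582, Gamma_uuv = 0.519372, Gamma_uvv = 0.326610, Gamma_vuu = -4.473260, Gamma_vuv = -0.672255, Gamma_vvv = -0.029448; k2 = (-0.287015, 1.993326, -0.917850, -0.283709)
  k3: at (u, v) = (-0.032337, 1.250064), (du/dtau, dv/dtau) = (-0.292801, 1.991193); Gamma_uuu = 2.596825, Gamma_uuv = 0.520074, Gamma_uvv = 0.331767, Gamma_vuu = -4.481075, Gamma_vuv = -0.681071, Gamma_vvv = -0.030351; k3 = (-0.292801, 1.991193, -0.931610, -0.289651)
  k4: at (u, v) = (-0.039802, 1.299790), (du/dtau, dv/dtau) = (-0.316435, 1.983803); Gamma_uuu = 2.527934, Gamma_uuv = 0.532930, Gamma_uvv = 0.403861, Gamma_vuu = -4.774158, Gamma_vuv = -0.834857, Gamma_vvv = -0.047945; k4 = (-0.316435, 1.983803, -1.173422, -0.381425)
  Y <- Y + (h/6)(k1 + 2k2 + 2k3 + k4): u = -0.0397, v = 1.2998, du/dtau = -0.3162, dv/dtau = 1.9839

Answer: u = -0.0397, v = 1.2998, du/dtau = -0.3162, dv/dtau = 1.9839


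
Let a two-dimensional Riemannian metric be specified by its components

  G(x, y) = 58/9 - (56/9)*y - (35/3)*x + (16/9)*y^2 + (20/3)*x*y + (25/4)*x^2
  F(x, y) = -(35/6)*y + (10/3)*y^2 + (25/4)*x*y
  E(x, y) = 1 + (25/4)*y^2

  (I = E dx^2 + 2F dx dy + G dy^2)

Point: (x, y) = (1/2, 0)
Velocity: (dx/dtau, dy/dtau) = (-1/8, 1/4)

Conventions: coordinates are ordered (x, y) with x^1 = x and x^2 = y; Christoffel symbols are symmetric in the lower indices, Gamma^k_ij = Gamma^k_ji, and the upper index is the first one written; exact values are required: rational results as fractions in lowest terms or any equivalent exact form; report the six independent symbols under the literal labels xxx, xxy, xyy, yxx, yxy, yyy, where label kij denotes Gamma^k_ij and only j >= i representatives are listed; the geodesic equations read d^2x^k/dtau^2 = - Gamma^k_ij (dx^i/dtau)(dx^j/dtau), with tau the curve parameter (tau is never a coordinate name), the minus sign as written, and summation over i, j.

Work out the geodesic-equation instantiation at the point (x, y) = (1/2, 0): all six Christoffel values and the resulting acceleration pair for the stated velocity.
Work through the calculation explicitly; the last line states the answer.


E = 1, F = 0, G = 313/144 at the point
E_x = 0, E_y = 0, F_x = 0, F_y = -65/24, G_x = -65/12, G_y = -26/9
EG - F^2 = 313/144;  g^inv = (144/313) * [[313/144, 0], [0, 1]]
first-kind symbols [ij,l] = (1/2)(d_i g_jl + d_j g_il - d_l g_ij): [xx,x] = E_x/2 = 0, [xx,y] = F_x - E_y/2 = 0, [xy,x] = E_y/2 = 0, [xy,y] = G_x/2 = -65/24, [yy,x] = F_y - G_x/2 = 0, [yy,y] = G_y/2 = -13/9
Gamma^x_ij = (G*[ij,x] - F*[ij,y])/(EG - F^2), Gamma^y_ij = (E*[ij,y] - F*[ij,x])/(EG - F^2)
Gamma_xxx = 0, Gamma_xxy = 0, Gamma_xyy = 0, Gamma_yxx = 0, Gamma_yxy = -390/313, Gamma_yyy = -208/313
d^2x/dtau^2 = -(Gamma_xxx*(-1/8)^2 + 2*Gamma_xxy*(-1/8)*(1/4) + Gamma_xyy*(1/4)^2) = 0
d^2y/dtau^2 = -(Gamma_yxx*(-1/8)^2 + 2*Gamma_yxy*(-1/8)*(1/4) + Gamma_yyy*(1/4)^2) = -91/2504

Answer: Gamma_xxx = 0, Gamma_xxy = 0, Gamma_xyy = 0, Gamma_yxx = 0, Gamma_yxy = -390/313, Gamma_yyy = -208/313; accelerations (d^2x/dtau^2, d^2y/dtau^2) = (0, -91/2504)


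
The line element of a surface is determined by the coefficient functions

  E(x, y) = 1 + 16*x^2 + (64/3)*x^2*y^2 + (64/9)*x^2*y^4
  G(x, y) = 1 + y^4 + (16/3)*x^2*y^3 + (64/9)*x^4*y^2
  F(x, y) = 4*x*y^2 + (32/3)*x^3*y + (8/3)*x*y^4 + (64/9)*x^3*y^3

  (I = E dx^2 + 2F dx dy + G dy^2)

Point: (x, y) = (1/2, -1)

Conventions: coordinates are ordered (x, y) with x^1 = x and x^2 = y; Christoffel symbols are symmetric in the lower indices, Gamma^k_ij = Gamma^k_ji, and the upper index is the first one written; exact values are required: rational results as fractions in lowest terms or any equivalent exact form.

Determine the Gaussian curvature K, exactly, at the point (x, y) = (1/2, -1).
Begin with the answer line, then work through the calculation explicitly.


Answer: K = -324/3025

E = 109/9, F = 10/9, G = 10/9, EG - F^2 = 110/9 at the point
E_x = 400/9, E_y = -160/9, F_x = -20/3, F_y = -16/3, G_x = -16/9, G_y = -8/9
E_yy = 32, F_xy = 16/3, G_xx = 32/3
K follows from Brioschi's formula, (det M1 - det M2)/(EG - F^2)^2.
M1 = [[-E_yy/2 + F_xy - G_xx/2, E_x/2, F_x - E_y/2], [F_y - G_x/2, E, F], [G_y/2, F, G]] = [[-16, 200/9, 20/9], [-40/9, 109/9, 10/9], [-4/9, 10/9, 10/9]]; det M1 = -7760/81
M2 = [[0, E_y/2, G_x/2], [E_y/2, E, F], [G_x/2, F, G]] = [[0, -80/9, -8/9], [-80/9, 109/9, 10/9], [-8/9, 10/9, 10/9]]; det M2 = -6464/81
det M1 - det M2 = -16; K = -16 / (110/9)^2 = -324/3025


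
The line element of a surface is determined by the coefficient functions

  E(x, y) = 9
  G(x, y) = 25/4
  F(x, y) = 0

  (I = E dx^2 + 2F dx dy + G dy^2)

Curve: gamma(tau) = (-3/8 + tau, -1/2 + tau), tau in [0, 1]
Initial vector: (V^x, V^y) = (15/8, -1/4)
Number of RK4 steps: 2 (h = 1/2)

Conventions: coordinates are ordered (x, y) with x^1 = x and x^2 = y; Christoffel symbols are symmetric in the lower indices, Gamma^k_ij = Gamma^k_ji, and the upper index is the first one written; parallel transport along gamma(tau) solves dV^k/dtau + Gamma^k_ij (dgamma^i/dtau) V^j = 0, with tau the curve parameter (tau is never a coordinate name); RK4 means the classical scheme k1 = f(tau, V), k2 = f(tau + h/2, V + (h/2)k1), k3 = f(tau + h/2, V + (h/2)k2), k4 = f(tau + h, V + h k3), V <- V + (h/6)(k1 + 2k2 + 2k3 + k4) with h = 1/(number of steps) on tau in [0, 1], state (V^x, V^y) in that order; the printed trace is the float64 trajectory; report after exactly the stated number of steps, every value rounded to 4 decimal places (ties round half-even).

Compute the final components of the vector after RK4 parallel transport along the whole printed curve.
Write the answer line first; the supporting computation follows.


Answer: V^x = 1.8750, V^y = -0.2500

gamma'(tau) = (1, 1); f(tau, V)^k = -Gamma^k_ij(gamma(tau)) gamma'^i(tau) V^j; h = 1/2; intermediate values shown to 6 dp
curve data and Christoffel symbols at the stage parameters:
  tau = 0.000000: gamma = (-0.375000, -0.500000), gamma' = (1.000000, 1.000000); Gamma_xxx = 0.000000, Gamma_xxy = 0.000000, Gamma_xyy = 0.000000, Gamma_yxx = 0.000000, Gamma_yxy = 0.000000, Gamma_yyy = 0.000000
  tau = 0.250000: gamma = (-0.125000, -0.250000), gamma' = (1.000000, 1.000000); Gamma_xxx = 0.000000, Gamma_xxy = 0.000000, Gamma_xyy = 0.000000, Gamma_yxx = 0.000000, Gamma_yxy = 0.000000, Gamma_yyy = 0.000000
  tau = 0.500000: gamma = (0.125000, 0.000000), gamma' = (1.000000, 1.000000); Gamma_xxx = 0.000000, Gamma_xxy = 0.000000, Gamma_xyy = 0.000000, Gamma_yxx = 0.000000, Gamma_yxy = 0.000000, Gamma_yyy = 0.000000
  tau = 0.750000: gamma = (0.375000, 0.250000), gamma' = (1.000000, 1.000000); Gamma_xxx = 0.000000, Gamma_xxy = 0.000000, Gamma_xyy = 0.000000, Gamma_yxx = 0.000000, Gamma_yxy = 0.000000, Gamma_yyy = 0.000000
  tau = 1.000000: gamma = (0.625000, 0.500000), gamma' = (1.000000, 1.000000); Gamma_xxx = 0.000000, Gamma_xxy = 0.000000, Gamma_xyy = 0.000000, Gamma_yxx = 0.000000, Gamma_yxy = 0.000000, Gamma_yyy = 0.000000
step 0: V^x = 1.8750, V^y = -0.2500
step 1: k1 = (0.000000, 0.000000), k2 = (0.000000, 0.000000), k3 = (0.000000, 0.000000), k4 = (0.000000, 0.000000); V <- V + (h/6)(k1 + 2k2 + 2k3 + k4): V^x = 1.8750, V^y = -0.2500
step 2: k1 = (0.000000, 0.000000), k2 = (0.000000, 0.000000), k3 = (0.000000, 0.000000), k4 = (0.000000, 0.000000); V <- V + (h/6)(k1 + 2k2 + 2k3 + k4): V^x = 1.8750, V^y = -0.2500


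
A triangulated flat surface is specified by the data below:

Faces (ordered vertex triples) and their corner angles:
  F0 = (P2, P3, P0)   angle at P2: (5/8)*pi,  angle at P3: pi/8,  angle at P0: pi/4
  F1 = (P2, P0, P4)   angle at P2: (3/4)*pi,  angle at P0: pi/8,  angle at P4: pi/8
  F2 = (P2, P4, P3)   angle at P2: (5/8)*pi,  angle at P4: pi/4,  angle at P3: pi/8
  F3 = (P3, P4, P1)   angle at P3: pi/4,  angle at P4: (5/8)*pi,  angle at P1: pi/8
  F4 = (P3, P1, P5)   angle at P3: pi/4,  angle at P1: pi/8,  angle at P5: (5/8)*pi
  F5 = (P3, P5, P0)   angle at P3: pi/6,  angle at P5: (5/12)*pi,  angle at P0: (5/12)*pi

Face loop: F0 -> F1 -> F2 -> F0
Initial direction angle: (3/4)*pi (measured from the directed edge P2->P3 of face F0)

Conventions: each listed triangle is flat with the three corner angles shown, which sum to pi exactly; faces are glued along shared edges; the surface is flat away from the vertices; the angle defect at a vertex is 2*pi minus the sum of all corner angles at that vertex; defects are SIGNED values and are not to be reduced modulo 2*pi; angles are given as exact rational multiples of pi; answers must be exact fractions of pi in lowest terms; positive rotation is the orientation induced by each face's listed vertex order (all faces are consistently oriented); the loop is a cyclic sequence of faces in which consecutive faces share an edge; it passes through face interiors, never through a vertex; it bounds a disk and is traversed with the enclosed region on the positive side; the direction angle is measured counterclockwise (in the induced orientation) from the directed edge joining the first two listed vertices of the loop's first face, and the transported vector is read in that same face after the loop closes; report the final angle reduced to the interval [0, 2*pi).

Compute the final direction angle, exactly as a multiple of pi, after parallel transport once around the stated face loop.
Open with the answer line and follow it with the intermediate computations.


Answer: final direction angle = (3/4)*pi

enclosed vertex P2: corner angles sum to 2*pi, defect = 2*pi - 2*pi = 0
transport around the loop rotates by the sum of enclosed defects; add to the initial angle mod 2*pi
final angle = (3/4)*pi + 0 = (3/4)*pi (mod 2*pi)


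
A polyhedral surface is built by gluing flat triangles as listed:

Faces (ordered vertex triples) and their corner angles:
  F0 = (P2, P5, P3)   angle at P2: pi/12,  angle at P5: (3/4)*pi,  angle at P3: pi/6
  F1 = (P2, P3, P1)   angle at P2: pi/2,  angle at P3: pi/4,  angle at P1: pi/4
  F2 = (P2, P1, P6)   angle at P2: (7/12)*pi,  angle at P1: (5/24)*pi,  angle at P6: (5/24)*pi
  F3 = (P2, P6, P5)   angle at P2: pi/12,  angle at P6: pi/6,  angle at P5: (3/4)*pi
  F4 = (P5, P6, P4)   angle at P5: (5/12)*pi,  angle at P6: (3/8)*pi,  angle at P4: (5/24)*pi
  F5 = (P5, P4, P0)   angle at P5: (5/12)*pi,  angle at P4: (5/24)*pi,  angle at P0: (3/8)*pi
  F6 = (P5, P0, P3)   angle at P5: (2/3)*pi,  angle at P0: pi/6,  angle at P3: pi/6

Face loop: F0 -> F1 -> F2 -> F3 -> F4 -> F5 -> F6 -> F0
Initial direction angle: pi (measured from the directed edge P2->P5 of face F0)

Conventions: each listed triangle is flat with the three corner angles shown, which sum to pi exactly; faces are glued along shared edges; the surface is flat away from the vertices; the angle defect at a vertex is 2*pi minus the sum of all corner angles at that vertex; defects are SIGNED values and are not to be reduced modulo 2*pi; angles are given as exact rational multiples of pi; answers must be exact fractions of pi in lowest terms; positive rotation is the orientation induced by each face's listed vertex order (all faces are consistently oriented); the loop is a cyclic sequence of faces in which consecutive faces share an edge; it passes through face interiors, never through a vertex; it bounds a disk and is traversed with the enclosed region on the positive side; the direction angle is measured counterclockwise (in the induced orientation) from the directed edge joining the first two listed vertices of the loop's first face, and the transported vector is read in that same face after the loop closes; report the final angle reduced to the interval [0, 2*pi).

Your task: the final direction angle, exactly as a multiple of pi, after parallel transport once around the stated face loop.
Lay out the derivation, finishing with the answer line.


enclosed vertex P2: corner angles sum to (5/4)*pi, defect = 2*pi - (5/4)*pi = (3/4)*pi
enclosed vertex P5: corner angles sum to 3*pi, defect = 2*pi - 3*pi = -pi
by Gauss-Bonnet the loop rotates the vector by the enclosed defect sum (positive orientation, mod 2*pi)
final angle = pi - pi/4 = (3/4)*pi (mod 2*pi)

Answer: final direction angle = (3/4)*pi


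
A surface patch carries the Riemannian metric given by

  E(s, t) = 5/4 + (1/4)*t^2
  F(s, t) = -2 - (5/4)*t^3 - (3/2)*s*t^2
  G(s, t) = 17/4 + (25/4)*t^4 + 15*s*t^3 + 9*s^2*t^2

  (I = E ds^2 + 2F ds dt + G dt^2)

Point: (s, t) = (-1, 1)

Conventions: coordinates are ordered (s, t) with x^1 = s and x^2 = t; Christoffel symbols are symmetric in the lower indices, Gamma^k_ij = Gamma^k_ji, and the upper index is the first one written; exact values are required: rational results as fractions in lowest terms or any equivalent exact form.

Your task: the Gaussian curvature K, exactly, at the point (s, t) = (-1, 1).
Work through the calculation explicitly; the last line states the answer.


E = 3/2, F = -7/4, G = 9/2, EG - F^2 = 59/16 at the point
E_s = 0, E_t = 1/2, F_s = -3/2, F_t = -3/4, G_s = -3, G_t = -2
E_tt = 1/2, F_st = -3, G_ss = 18
By Brioschi, K is (det M1 - det M2) divided by (EG - F^2) squared.
M1 = [[-E_tt/2 + F_st - G_ss/2, E_s/2, F_s - E_t/2], [F_t - G_s/2, E, F], [G_t/2, F, G]] = [[-49/4, 0, -7/4], [3/4, 3/2, -7/4], [-1, -7/4, 9/2]]; det M1 = -91/2
M2 = [[0, E_t/2, G_s/2], [E_t/2, E, F], [G_s/2, F, G]] = [[0, 1/4, -3/2], [1/4, 3/2, -7/4], [-3/2, -7/4, 9/2]]; det M2 = -75/32
det M1 - det M2 = -1381/32; K = -1381/32 / (59/16)^2 = -11048/3481

Answer: K = -11048/3481


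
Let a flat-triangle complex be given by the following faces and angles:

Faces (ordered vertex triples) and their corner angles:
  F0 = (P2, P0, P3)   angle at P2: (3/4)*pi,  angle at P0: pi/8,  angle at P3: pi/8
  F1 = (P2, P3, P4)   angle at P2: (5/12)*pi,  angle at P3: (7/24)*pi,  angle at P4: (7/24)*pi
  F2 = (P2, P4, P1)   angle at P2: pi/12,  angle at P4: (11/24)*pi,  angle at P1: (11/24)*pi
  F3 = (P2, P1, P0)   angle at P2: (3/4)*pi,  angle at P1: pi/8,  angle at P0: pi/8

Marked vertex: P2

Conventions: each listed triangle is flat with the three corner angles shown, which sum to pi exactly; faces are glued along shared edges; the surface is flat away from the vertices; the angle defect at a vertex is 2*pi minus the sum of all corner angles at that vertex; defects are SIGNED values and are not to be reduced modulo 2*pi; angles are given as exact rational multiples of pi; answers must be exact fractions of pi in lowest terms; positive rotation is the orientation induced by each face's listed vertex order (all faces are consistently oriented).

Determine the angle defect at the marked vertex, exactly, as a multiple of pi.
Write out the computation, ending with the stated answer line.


Sum of corner angles at P2: 2*pi
defect = 2*pi - 2*pi

Answer: defect(P2) = 0


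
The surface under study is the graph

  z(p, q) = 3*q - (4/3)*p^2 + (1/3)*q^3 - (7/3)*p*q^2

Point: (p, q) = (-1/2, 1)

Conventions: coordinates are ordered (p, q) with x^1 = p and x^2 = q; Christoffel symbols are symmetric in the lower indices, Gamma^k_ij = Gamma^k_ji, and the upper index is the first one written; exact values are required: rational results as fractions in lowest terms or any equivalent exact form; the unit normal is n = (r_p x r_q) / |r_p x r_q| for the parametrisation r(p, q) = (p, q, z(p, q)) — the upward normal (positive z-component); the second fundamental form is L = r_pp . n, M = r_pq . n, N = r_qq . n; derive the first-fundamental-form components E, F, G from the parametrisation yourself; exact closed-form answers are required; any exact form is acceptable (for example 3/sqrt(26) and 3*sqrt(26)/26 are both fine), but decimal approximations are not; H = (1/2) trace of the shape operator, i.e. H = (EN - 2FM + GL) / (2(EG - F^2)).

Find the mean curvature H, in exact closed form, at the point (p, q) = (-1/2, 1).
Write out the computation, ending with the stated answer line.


z_p = -1, z_q = 19/3, z_pp = -8/3, z_pq = -14/3, z_qq = 13/3
E = 2, F = -19/3, G = 370/9; answer radicand W^2 = 379/9
unnormalised second-form numerators: l = -8/3, m = -14/3, n = 13/3; L = l/sqrt(379/9), and similarly M = m/sqrt(W^2), N = n/sqrt(W^2)
H = (E*n - 2*F*m + G*l) / (2*(EG - F^2)*sqrt(W^2)); E*n - 2*F*m + G*l = -4322/27, EG - F^2 = 379/9, so H = (-2161/1137)/sqrt(379/9)

Answer: H = -2161*sqrt(379)/143641


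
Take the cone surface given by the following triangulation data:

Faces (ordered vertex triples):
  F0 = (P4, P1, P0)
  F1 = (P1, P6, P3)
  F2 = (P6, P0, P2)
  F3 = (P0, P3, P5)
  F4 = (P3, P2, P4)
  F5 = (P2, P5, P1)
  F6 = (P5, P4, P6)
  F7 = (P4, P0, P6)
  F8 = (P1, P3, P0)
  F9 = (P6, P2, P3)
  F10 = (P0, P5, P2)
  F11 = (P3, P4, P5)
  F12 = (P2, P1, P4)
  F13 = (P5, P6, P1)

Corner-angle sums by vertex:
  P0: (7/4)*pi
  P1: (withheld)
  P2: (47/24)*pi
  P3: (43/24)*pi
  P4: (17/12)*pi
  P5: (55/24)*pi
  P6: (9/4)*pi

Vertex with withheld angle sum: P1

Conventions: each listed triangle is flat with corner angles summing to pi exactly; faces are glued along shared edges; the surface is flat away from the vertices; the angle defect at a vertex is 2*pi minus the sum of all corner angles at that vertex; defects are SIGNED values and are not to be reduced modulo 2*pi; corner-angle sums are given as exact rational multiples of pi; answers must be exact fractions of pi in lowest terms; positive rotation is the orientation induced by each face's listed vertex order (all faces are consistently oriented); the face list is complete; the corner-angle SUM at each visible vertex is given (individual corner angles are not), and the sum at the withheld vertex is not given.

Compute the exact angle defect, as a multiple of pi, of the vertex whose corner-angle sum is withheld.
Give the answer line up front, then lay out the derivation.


Answer: defect(P1) = (-13/24)*pi

V = 7, E = 21, F = 14; chi = V - E + F = 0
Gauss-Bonnet: total defect = 2*pi*chi = 0; visible defects sum to (13/24)*pi


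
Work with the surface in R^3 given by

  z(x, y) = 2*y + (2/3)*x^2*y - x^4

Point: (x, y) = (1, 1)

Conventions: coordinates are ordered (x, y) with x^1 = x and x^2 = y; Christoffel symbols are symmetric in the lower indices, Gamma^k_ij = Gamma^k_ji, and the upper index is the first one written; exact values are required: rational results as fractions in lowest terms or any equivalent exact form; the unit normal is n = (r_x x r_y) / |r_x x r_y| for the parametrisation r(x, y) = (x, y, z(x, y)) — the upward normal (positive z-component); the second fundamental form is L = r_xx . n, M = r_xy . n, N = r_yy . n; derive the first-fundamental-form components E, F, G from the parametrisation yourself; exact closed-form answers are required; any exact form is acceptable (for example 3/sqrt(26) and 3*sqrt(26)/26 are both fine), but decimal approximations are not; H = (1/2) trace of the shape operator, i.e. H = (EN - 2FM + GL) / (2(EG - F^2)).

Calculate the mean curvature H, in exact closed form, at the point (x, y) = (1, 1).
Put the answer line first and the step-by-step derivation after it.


Answer: H = -912*sqrt(137)/18769

z_x = -8/3, z_y = 8/3, z_xx = -32/3, z_xy = 4/3, z_yy = 0
E = 73/9, F = -64/9, G = 73/9; answer radicand W^2 = 137/9
unnormalised second-form numerators: l = -32/3, m = 4/3, n = 0; L = l/sqrt(137/9), and similarly M = m/sqrt(W^2), N = n/sqrt(W^2)
H = (E*n - 2*F*m + G*l) / (2*(EG - F^2)*sqrt(W^2)); E*n - 2*F*m + G*l = -608/9, EG - F^2 = 137/9, so H = (-304/137)/sqrt(137/9)


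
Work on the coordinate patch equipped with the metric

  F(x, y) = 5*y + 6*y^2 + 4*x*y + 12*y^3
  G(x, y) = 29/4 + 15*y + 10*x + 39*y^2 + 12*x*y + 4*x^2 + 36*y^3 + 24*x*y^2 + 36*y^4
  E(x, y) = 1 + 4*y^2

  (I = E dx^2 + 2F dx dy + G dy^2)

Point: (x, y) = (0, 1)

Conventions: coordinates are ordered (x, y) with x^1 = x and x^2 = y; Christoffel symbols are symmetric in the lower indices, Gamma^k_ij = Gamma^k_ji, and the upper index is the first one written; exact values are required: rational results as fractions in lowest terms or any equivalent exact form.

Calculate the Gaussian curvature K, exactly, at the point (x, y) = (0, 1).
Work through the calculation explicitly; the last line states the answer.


E = 5, F = 23, G = 533/4, EG - F^2 = 549/4 at the point
E_x = 0, E_y = 8, F_x = 4, F_y = 53, G_x = 46, G_y = 345
E_yy = 8, F_xy = 4, G_xx = 8
Compute both Brioschi determinants and normalise by (EG - F^2)^2.
M1 = [[-E_yy/2 + F_xy - G_xx/2, E_x/2, F_x - E_y/2], [F_y - G_x/2, E, F], [G_y/2, F, G]] = [[-4, 0, 0], [30, 5, 23], [345/2, 23, 533/4]]; det M1 = -549
M2 = [[0, E_y/2, G_x/2], [E_y/2, E, F], [G_x/2, F, G]] = [[0, 4, 23], [4, 5, 23], [23, 23, 533/4]]; det M2 = -545
det M1 - det M2 = -4; K = -4 / (549/4)^2 = -64/301401

Answer: K = -64/301401


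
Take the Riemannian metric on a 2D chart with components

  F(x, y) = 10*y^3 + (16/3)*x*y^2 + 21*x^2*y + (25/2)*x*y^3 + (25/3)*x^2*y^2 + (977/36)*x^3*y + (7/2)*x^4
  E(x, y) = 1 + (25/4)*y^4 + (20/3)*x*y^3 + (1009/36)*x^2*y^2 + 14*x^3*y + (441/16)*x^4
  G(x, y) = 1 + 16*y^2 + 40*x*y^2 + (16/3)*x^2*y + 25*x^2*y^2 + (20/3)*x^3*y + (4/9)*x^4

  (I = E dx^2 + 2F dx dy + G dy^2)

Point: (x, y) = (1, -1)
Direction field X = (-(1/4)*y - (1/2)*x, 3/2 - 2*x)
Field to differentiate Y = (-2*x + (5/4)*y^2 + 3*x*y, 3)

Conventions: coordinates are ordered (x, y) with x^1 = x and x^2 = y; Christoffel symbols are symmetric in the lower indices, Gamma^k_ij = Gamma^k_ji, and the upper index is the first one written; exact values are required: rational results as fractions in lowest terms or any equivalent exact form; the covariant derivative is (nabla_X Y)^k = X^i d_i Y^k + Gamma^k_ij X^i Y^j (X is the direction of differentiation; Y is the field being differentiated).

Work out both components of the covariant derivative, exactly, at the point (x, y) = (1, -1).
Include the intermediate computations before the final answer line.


E = 6073/144, F = -1925/36, G = 634/9 at the point
E_x = 4235/36, E_y = -847/18, F_x = -1199/12, F_y = 3179/36, G_x = 550/9, G_y = -150
EG - F^2 = 16073/144;  g^inv = (144/16073) * [[634/9, 1925/36], [1925/36, 6073/144]]
first-kind symbols [ij,l] = (1/2)(d_i g_jl + d_j g_il - d_l g_ij): [xx,x] = E_x/2 = 4235/72, [xx,y] = F_x - E_y/2 = -1375/18, [xy,x] = E_y/2 = -847/36, [xy,y] = G_x/2 = 275/9, [yy,x] = F_y - G_x/2 = 231/4, [yy,y] = G_y/2 = -75
Gamma^x_ij = (G*[ij,x] - F*[ij,y])/(EG - F^2), Gamma^y_ij = (E*[ij,y] - F*[ij,x])/(EG - F^2)
Gamma_xxx = 8470/16073, Gamma_xxy = -3388/16073, Gamma_xyy = 8316/16073, Gamma_yxx = -11000/16073, Gamma_yxy = 4400/16073, Gamma_yyy = -10800/16073
X = (-1/4, -1/2), Y = (-15/4, 3) at the point

Answer: (nabla_X Y)^x = 61825/128584, (nabla_X Y)^y = 21675/32146


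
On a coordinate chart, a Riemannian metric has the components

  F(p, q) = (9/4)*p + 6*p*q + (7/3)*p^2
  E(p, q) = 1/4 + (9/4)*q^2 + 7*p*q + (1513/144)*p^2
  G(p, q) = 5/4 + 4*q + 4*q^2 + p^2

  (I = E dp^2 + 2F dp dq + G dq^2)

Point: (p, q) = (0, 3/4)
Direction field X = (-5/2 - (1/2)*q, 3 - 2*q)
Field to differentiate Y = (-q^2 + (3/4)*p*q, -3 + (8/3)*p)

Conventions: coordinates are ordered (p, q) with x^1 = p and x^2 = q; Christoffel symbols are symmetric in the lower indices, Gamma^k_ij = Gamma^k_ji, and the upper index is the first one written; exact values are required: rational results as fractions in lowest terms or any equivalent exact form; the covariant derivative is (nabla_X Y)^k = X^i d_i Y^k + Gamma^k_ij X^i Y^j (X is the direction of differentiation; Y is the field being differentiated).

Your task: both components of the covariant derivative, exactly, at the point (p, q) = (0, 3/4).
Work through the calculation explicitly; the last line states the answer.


E = 97/64, F = 0, G = 13/2 at the point
E_p = 21/4, E_q = 27/8, F_p = 27/4, F_q = 0, G_p = 0, G_q = 10
EG - F^2 = 1261/128;  g^inv = (128/1261) * [[13/2, 0], [0, 97/64]]
first-kind symbols [ij,l] = (1/2)(d_i g_jl + d_j g_il - d_l g_ij): [pp,p] = E_p/2 = 21/8, [pp,q] = F_p - E_q/2 = 81/16, [pq,p] = E_q/2 = 27/16, [pq,q] = G_p/2 = 0, [qq,p] = F_q - G_p/2 = 0, [qq,q] = G_q/2 = 5
Gamma^p_ij = (G*[ij,p] - F*[ij,q])/(EG - F^2), Gamma^q_ij = (E*[ij,q] - F*[ij,p])/(EG - F^2)
Gamma_ppp = 168/97, Gamma_ppq = 108/97, Gamma_pqq = 0, Gamma_qpp = 81/104, Gamma_qpq = 0, Gamma_qqq = 10/13
X = (-23/8, 3/2), Y = (-9/16, -3) at the point

Answer: (nabla_X Y)^p = 94329/12416, (nabla_X Y)^q = -394115/39936


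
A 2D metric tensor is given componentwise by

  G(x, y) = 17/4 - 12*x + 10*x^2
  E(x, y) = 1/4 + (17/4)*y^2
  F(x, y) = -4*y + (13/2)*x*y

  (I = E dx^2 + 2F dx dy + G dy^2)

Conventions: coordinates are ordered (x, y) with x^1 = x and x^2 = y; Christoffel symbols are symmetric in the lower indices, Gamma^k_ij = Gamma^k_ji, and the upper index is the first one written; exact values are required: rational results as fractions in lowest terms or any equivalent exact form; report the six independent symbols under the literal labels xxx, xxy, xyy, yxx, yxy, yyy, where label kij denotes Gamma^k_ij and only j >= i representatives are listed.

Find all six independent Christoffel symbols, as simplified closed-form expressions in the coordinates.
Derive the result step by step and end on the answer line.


E = 1/4 + (17/4)*y^2; F = -4*y + (13/2)*x*y; G = 17/4 - 12*x + 10*x^2
Gamma^k_ij = (1/2) g^{kl} (d_i g_jl + d_j g_il - d_l g_ij), with g^inv = (1/(EG-F^2)) [[G, -F], [-F, E]]
first partials: E_x = 0, E_y = (17/2)*y, F_x = (13/2)*y, F_y = -4 + (13/2)*x, G_x = -12 + 20*x, G_y = 0
D = EG - F^2 = 17/16 - 3*x + (33/16)*y^2 + (5/2)*x^2 + x*y^2 + (1/4)*x^2*y^2
expanded: Gamma^x_xx = (G E_x - 2F F_x + F E_y)/(2D), Gamma^x_xy = (G E_y - F G_x)/(2D), Gamma^x_yy = (2G F_y - G G_x - F G_y)/(2D), Gamma^y_xx = (2E F_x - E E_y - F E_x)/(2D), Gamma^y_xy = (E G_x - F E_y)/(2D), Gamma^y_yy = (E G_y - 2F F_y + F G_x)/(2D); substitute and cancel common factors

Answer: Gamma_xxx = (-234*x*y^2 + 144*y^2)/(4*x^2*y^2 + 40*x^2 + 16*x*y^2 - 48*x + 33*y^2 + 17), Gamma_xxy = (-360*x^2*y + 448*x*y - 95*y)/(4*x^2*y^2 + 40*x^2 + 16*x*y^2 - 48*x + 33*y^2 + 17), Gamma_xyy = (-560*x^3 + 992*x^2 - 622*x + 136)/(4*x^2*y^2 + 40*x^2 + 16*x*y^2 - 48*x + 33*y^2 + 17), Gamma_yxx = (153*y^3 + 9*y)/(4*x^2*y^2 + 40*x^2 + 16*x*y^2 - 48*x + 33*y^2 + 17), Gamma_yxy = (238*x*y^2 + 40*x - 136*y^2 - 24)/(4*x^2*y^2 + 40*x^2 + 16*x*y^2 - 48*x + 33*y^2 + 17), Gamma_yyy = (364*x^2*y - 432*x*y + 128*y)/(4*x^2*y^2 + 40*x^2 + 16*x*y^2 - 48*x + 33*y^2 + 17)


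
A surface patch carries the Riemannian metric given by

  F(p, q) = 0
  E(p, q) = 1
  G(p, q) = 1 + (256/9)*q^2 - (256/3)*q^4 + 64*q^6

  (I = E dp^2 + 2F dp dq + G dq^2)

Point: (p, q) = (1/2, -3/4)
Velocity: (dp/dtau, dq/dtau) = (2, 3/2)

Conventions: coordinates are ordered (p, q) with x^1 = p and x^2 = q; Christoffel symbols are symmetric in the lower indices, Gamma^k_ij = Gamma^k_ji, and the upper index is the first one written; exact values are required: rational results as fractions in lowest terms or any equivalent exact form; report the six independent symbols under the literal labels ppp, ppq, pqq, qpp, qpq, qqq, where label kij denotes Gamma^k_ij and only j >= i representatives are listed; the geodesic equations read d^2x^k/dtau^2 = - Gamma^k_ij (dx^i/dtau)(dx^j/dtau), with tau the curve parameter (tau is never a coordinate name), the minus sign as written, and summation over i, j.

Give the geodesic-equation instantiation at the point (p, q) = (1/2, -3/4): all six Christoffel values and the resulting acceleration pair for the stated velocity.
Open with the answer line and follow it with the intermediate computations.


Answer: Gamma_ppp = 0, Gamma_ppq = 0, Gamma_pqq = 0, Gamma_qpp = 0, Gamma_qpq = 0, Gamma_qqq = 980/267; accelerations (d^2p/dtau^2, d^2q/dtau^2) = (0, -735/89)

E = 1, F = 0, G = 89/64 at the point
E_p = 0, E_q = 0, F_p = 0, F_q = 0, G_p = 0, G_q = 245/24
EG - F^2 = 89/64;  g^inv = (64/89) * [[89/64, 0], [0, 1]]
first-kind symbols [ij,l] = (1/2)(d_i g_jl + d_j g_il - d_l g_ij): [pp,p] = E_p/2 = 0, [pp,q] = F_p - E_q/2 = 0, [pq,p] = E_q/2 = 0, [pq,q] = G_p/2 = 0, [qq,p] = F_q - G_p/2 = 0, [qq,q] = G_q/2 = 245/48
Gamma^p_ij = (G*[ij,p] - F*[ij,q])/(EG - F^2), Gamma^q_ij = (E*[ij,q] - F*[ij,p])/(EG - F^2)
Gamma_ppp = 0, Gamma_ppq = 0, Gamma_pqq = 0, Gamma_qpp = 0, Gamma_qpq = 0, Gamma_qqq = 980/267
d^2p/dtau^2 = -(Gamma_ppp*(2)^2 + 2*Gamma_ppq*(2)*(3/2) + Gamma_pqq*(3/2)^2) = 0
d^2q/dtau^2 = -(Gamma_qpp*(2)^2 + 2*Gamma_qpq*(2)*(3/2) + Gamma_qqq*(3/2)^2) = -735/89


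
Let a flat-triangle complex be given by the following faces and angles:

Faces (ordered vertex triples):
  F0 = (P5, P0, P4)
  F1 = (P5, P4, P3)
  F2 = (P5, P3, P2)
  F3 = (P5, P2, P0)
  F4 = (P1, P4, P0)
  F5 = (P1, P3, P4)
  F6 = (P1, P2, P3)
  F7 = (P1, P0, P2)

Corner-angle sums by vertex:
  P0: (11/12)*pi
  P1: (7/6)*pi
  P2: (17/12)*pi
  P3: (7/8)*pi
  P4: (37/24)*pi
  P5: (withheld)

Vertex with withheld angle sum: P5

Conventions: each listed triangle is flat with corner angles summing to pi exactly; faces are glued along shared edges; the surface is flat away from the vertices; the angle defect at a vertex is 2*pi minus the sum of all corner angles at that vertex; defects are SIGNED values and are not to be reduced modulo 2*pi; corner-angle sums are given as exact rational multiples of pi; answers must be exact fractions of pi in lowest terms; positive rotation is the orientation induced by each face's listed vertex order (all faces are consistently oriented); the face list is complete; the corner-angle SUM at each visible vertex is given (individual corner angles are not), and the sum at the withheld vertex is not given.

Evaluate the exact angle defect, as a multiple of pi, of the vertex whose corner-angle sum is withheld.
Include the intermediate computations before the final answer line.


V = 6, E = 12, F = 8; chi = V - E + F = 2
Gauss-Bonnet: total defect = 2*pi*chi = 4*pi; visible defects sum to (49/12)*pi

Answer: defect(P5) = -pi/12


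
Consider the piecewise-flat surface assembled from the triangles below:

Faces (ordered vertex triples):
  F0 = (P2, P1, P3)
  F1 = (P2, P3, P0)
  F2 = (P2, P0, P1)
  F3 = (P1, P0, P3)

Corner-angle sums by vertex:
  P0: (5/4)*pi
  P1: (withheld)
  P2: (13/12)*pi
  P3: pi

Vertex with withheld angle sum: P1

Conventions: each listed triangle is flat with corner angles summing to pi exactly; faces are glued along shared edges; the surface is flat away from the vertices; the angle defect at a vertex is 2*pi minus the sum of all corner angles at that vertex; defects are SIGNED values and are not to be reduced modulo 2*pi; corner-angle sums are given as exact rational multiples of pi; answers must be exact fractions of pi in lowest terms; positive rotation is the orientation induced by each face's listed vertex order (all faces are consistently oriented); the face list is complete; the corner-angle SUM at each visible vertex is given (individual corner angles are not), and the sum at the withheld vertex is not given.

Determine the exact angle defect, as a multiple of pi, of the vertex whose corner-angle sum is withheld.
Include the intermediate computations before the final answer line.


V = 4, E = 6, F = 4; chi = V - E + F = 2
Gauss-Bonnet: total defect = 2*pi*chi = 4*pi; visible defects sum to (8/3)*pi

Answer: defect(P1) = (4/3)*pi


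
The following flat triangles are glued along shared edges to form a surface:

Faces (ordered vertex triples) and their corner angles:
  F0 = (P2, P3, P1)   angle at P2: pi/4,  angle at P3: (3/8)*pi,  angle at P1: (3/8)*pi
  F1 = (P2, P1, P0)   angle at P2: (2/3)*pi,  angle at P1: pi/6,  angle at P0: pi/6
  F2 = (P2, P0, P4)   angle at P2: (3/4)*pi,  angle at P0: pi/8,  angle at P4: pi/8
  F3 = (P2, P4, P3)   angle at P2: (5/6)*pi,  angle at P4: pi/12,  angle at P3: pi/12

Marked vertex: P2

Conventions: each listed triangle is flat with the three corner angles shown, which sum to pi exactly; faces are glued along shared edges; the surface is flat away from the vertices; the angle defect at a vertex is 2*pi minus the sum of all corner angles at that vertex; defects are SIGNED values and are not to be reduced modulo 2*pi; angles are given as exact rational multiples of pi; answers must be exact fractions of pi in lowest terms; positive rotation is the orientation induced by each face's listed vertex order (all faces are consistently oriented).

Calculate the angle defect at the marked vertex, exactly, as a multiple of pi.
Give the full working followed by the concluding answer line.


Sum of corner angles at P2: (5/2)*pi
defect = 2*pi - (5/2)*pi

Answer: defect(P2) = -pi/2


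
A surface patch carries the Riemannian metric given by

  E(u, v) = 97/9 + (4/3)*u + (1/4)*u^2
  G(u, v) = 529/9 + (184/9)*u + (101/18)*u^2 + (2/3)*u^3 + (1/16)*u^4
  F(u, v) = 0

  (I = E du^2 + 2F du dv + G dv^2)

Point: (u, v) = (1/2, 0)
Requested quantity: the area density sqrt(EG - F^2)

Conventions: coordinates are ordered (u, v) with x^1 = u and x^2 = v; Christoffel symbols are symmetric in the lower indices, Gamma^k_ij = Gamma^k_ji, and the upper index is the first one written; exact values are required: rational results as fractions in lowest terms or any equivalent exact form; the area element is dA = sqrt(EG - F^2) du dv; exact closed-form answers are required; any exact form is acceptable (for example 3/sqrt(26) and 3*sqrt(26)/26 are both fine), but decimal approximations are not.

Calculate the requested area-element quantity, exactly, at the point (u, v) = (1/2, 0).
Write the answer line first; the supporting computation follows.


Answer: sqrt(EG - F^2) = 403*sqrt(1657)/576

E = 1657/144, F = 0, G = 162409/2304; EG - F^2 = 269111713/331776


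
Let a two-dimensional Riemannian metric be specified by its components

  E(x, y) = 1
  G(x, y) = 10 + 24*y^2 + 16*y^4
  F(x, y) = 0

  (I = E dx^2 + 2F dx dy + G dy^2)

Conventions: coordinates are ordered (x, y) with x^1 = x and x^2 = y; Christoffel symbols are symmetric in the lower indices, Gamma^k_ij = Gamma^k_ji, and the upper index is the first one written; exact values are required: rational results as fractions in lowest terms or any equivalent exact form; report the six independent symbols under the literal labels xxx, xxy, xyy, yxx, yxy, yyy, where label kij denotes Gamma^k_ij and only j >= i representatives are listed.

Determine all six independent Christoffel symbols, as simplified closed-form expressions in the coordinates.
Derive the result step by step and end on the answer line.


E = 1; F = 0; G = 10 + 24*y^2 + 16*y^4
Gamma^k_ij = (1/2) g^{kl} (d_i g_jl + d_j g_il - d_l g_ij), with g^inv = (1/(EG-F^2)) [[G, -F], [-F, E]]
first partials: E_x = 0, E_y = 0, F_x = 0, F_y = 0, G_x = 0, G_y = 48*y + 64*y^3
D = EG - F^2 = 10 + 24*y^2 + 16*y^4
expanded: Gamma^x_xx = (G E_x - 2F F_x + F E_y)/(2D), Gamma^x_xy = (G E_y - F G_x)/(2D), Gamma^x_yy = (2G F_y - G G_x - F G_y)/(2D), Gamma^y_xx = (2E F_x - E E_y - F E_x)/(2D), Gamma^y_xy = (E G_x - F E_y)/(2D), Gamma^y_yy = (E G_y - 2F F_y + F G_x)/(2D); substitute and cancel common factors

Answer: Gamma_xxx = 0, Gamma_xxy = 0, Gamma_xyy = 0, Gamma_yxx = 0, Gamma_yxy = 0, Gamma_yyy = (16*y^3 + 12*y)/(8*y^4 + 12*y^2 + 5)


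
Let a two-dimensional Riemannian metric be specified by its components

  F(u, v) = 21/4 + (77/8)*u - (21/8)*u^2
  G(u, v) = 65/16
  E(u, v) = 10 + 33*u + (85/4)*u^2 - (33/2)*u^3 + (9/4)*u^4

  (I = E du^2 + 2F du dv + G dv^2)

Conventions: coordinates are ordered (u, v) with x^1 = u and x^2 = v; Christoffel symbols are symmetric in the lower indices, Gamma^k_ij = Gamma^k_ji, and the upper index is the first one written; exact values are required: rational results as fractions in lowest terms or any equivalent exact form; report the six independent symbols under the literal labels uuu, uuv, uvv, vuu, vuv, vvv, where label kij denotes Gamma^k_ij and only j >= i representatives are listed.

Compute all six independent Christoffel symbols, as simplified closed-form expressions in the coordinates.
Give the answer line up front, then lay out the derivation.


Answer: Gamma_uuu = (72*u^3 - 396*u^2 + 340*u + 264)/(36*u^4 - 264*u^3 + 340*u^2 + 528*u + 209), Gamma_uuv = 0, Gamma_uvv = 0, Gamma_vuu = (154 - 84*u)/(36*u^4 - 264*u^3 + 340*u^2 + 528*u + 209), Gamma_vuv = 0, Gamma_vvv = 0

E = 10 + 33*u + (85/4)*u^2 - (33/2)*u^3 + (9/4)*u^4; F = 21/4 + (77/8)*u - (21/8)*u^2; G = 65/16
Gamma^k_ij = (1/2) g^{kl} (d_i g_jl + d_j g_il - d_l g_ij), with g^inv = (1/(EG-F^2)) [[G, -F], [-F, E]]
first partials: E_u = 33 + (85/2)*u - (99/2)*u^2 + 9*u^3, E_v = 0, F_u = 77/8 - (21/4)*u, F_v = 0, G_u = 0, G_v = 0
D = EG - F^2 = 209/16 + 33*u + (85/4)*u^2 - (33/2)*u^3 + (9/4)*u^4
expanded: Gamma^u_uu = (G E_u - 2F F_u + F E_v)/(2D), Gamma^u_uv = (G E_v - F G_u)/(2D), Gamma^u_vv = (2G F_v - G G_u - F G_v)/(2D), Gamma^v_uu = (2E F_u - E E_v - F E_u)/(2D), Gamma^v_uv = (E G_u - F E_v)/(2D), Gamma^v_vv = (E G_v - 2F F_v + F G_u)/(2D); substitute and cancel common factors
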